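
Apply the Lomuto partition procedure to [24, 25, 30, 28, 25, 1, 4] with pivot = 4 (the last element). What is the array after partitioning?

Lomuto partition with pivot = 4:

Initial array: [24, 25, 30, 28, 25, 1, 4]

arr[0]=24 > 4: no swap
arr[1]=25 > 4: no swap
arr[2]=30 > 4: no swap
arr[3]=28 > 4: no swap
arr[4]=25 > 4: no swap
arr[5]=1 <= 4: swap with position 0, array becomes [1, 25, 30, 28, 25, 24, 4]

Place pivot at position 1: [1, 4, 30, 28, 25, 24, 25]
Pivot position: 1

After partitioning with pivot 4, the array becomes [1, 4, 30, 28, 25, 24, 25]. The pivot is placed at index 1. All elements to the left of the pivot are <= 4, and all elements to the right are > 4.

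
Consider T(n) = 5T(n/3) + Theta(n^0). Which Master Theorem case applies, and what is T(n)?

Master Theorem for T(n) = 5T(n/3) + O(n^0):

a = 5, b = 3, c = 0
log_b(a) = log_3(5) = 1.4650

Case 1: c = 0 < log_3(5) = 1.4650
T(n) = O(n^(log_3 5))

For T(n) = 5T(n/3) + O(n^0): log_3(5) = 1.4650. This is Case 1 of the Master Theorem (c < log_b(a), work dominated by leaves), giving O(n^(log_3 5)).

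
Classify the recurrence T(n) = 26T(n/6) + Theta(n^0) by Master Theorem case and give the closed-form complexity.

Master Theorem for T(n) = 26T(n/6) + O(n^0):

a = 26, b = 6, c = 0
log_b(a) = log_6(26) = 1.8184

Case 1: c = 0 < log_6(26) = 1.8184
T(n) = O(n^(log_6 26))

For T(n) = 26T(n/6) + O(n^0): log_6(26) = 1.8184. This is Case 1 of the Master Theorem (c < log_b(a), work dominated by leaves), giving O(n^(log_6 26)).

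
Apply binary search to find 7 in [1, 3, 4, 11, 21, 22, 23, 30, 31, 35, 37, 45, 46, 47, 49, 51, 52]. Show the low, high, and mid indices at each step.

Binary search for 7 in [1, 3, 4, 11, 21, 22, 23, 30, 31, 35, 37, 45, 46, 47, 49, 51, 52]:

lo=0, hi=16, mid=8, arr[mid]=31 -> 31 > 7, search left half
lo=0, hi=7, mid=3, arr[mid]=11 -> 11 > 7, search left half
lo=0, hi=2, mid=1, arr[mid]=3 -> 3 < 7, search right half
lo=2, hi=2, mid=2, arr[mid]=4 -> 4 < 7, search right half
lo=3 > hi=2, target 7 not found

Binary search determines that 7 is not in the array after 4 comparisons. The search space was exhausted without finding the target.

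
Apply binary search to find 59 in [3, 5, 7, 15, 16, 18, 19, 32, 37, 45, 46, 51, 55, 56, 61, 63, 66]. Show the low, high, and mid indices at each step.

Binary search for 59 in [3, 5, 7, 15, 16, 18, 19, 32, 37, 45, 46, 51, 55, 56, 61, 63, 66]:

lo=0, hi=16, mid=8, arr[mid]=37 -> 37 < 59, search right half
lo=9, hi=16, mid=12, arr[mid]=55 -> 55 < 59, search right half
lo=13, hi=16, mid=14, arr[mid]=61 -> 61 > 59, search left half
lo=13, hi=13, mid=13, arr[mid]=56 -> 56 < 59, search right half
lo=14 > hi=13, target 59 not found

Binary search determines that 59 is not in the array after 4 comparisons. The search space was exhausted without finding the target.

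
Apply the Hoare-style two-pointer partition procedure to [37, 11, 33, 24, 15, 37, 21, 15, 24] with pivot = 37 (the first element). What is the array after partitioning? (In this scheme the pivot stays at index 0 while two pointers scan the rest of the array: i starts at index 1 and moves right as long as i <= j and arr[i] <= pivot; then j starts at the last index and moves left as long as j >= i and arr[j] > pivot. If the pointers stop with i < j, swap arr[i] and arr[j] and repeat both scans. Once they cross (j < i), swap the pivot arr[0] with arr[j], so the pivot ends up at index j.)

Hoare-style two-pointer partition with pivot = 37:

Initial array: [37, 11, 33, 24, 15, 37, 21, 15, 24]

Pointers start at i = 1, j = 8.
i ends at 9, j ends at 8: the pointers have crossed (j < i), so scanning stops.

Swap pivot arr[0] with arr[8] to place pivot at position 8: [24, 11, 33, 24, 15, 37, 21, 15, 37]
Pivot position: 8

After partitioning with pivot 37, the array becomes [24, 11, 33, 24, 15, 37, 21, 15, 37]. The pivot is placed at index 8. All elements to the left of the pivot are <= 37, and all elements to the right are > 37.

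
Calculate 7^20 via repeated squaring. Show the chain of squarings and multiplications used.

Computing 7^20 by squaring (build up from 7^1; each line after the first costs one multiplication):

7^1 = 7
7^2 = (7^1)^2 = 7^2 = 49
7^4 = (7^2)^2 = 49^2 = 2401
7^5 = 7 * 7^4 = 7 * 2401 = 16807
7^10 = (7^5)^2 = 16807^2 = 282475249
7^20 = (7^10)^2 = 282475249^2 = 79792266297612001

Result: 79792266297612001
Multiplications needed: 5 (5 lines after 7^1)

7^20 = 79792266297612001. Using exponentiation by squaring, this requires 5 multiplications. The key idea: if the exponent is even, square the half-power; if odd, multiply by the base once.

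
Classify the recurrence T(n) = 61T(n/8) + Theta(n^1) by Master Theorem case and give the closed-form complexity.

Master Theorem for T(n) = 61T(n/8) + O(n^1):

a = 61, b = 8, c = 1
log_b(a) = log_8(61) = 1.9769

Case 1: c = 1 < log_8(61) = 1.9769
T(n) = O(n^(log_8 61))

For T(n) = 61T(n/8) + O(n^1): log_8(61) = 1.9769. This is Case 1 of the Master Theorem (c < log_b(a), work dominated by leaves), giving O(n^(log_8 61)).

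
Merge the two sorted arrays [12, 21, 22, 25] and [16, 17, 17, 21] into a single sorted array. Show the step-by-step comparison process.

Merging process:

Compare 12 vs 16: take 12 from left. Merged: [12]
Compare 21 vs 16: take 16 from right. Merged: [12, 16]
Compare 21 vs 17: take 17 from right. Merged: [12, 16, 17]
Compare 21 vs 17: take 17 from right. Merged: [12, 16, 17, 17]
Compare 21 vs 21: take 21 from left. Merged: [12, 16, 17, 17, 21]
Compare 22 vs 21: take 21 from right. Merged: [12, 16, 17, 17, 21, 21]
Append remaining from left: [22, 25]. Merged: [12, 16, 17, 17, 21, 21, 22, 25]

Final merged array: [12, 16, 17, 17, 21, 21, 22, 25]
Total comparisons: 6

The merged array is [12, 16, 17, 17, 21, 21, 22, 25], requiring 6 comparisons. The merge step runs in O(n) time where n is the total number of elements.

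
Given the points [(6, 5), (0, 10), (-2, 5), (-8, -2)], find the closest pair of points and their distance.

Computing all pairwise distances among 4 points:

d((6, 5), (0, 10)) = 7.8102
d((6, 5), (-2, 5)) = 8.0
d((6, 5), (-8, -2)) = 15.6525
d((0, 10), (-2, 5)) = 5.3852 <-- minimum
d((0, 10), (-8, -2)) = 14.4222
d((-2, 5), (-8, -2)) = 9.2195

Closest pair: (0, 10) and (-2, 5) with distance 5.3852

The closest pair is (0, 10) and (-2, 5) with Euclidean distance 5.3852. For 4 points, brute-force pairwise comparison is shown above. For large n, the divide-and-conquer algorithm (sort by x, recurse on halves, check the dividing strip) achieves O(n log n).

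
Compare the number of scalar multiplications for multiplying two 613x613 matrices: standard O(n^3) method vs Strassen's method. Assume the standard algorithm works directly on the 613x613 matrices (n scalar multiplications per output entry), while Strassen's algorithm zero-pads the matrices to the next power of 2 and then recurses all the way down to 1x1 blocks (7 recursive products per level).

Matrix multiplication for 613x613 matrices:

Strassen's algorithm requires power-of-2 dimensions. Pad 613x613 to 1024x1024 (next power of 2).

Standard algorithm: 613^3 = 230346397 multiplications
Strassen's algorithm: 7^(log2(1024)) = 7^10 = 282475249 multiplications
Difference: 230346397 - 282475249 = -52128852 (Strassen uses MORE here due to padding overhead — for small or just-over-power-of-2 n, padding can outweigh the per-level savings)

Standard: 230346397 multiplications (613^3). Strassen: 282475249 multiplications (7^10, after padding to 1024x1024). Strassen reduces 8 recursive multiplications to 7 at each level.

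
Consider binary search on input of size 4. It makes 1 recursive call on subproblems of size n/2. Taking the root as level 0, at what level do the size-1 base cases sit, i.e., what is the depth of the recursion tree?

For divide and conquer with division factor 2:

Problem sizes at each level:
Level 0: 4
Level 1: 2
Level 2: 1

The root is level 0 and the size-1 base case is level 2 (the tree spans levels 0 through 2, i.e. 3 levels counting the root), so the depth is the number of divisions: log_2(4) = 2

The recursion tree depth is log_2(4) = 2. At each level, the problem size is divided by 2, so it takes 2 divisions to reduce to a base case of size 1. The algorithm makes 1 recursive call at each level.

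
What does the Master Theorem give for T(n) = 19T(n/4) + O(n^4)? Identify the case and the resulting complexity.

Master Theorem for T(n) = 19T(n/4) + O(n^4):

a = 19, b = 4, c = 4
log_b(a) = log_4(19) = 2.1240

Case 3: c = 4 > log_4(19) = 2.1240
T(n) = O(n^4) = O(n^4)

For T(n) = 19T(n/4) + O(n^4): log_4(19) = 2.1240. This is Case 3 of the Master Theorem (c > log_b(a), work dominated by root), giving O(n^4).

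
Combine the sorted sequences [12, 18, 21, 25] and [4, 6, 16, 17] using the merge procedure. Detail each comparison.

Merging process:

Compare 12 vs 4: take 4 from right. Merged: [4]
Compare 12 vs 6: take 6 from right. Merged: [4, 6]
Compare 12 vs 16: take 12 from left. Merged: [4, 6, 12]
Compare 18 vs 16: take 16 from right. Merged: [4, 6, 12, 16]
Compare 18 vs 17: take 17 from right. Merged: [4, 6, 12, 16, 17]
Append remaining from left: [18, 21, 25]. Merged: [4, 6, 12, 16, 17, 18, 21, 25]

Final merged array: [4, 6, 12, 16, 17, 18, 21, 25]
Total comparisons: 5

The merged array is [4, 6, 12, 16, 17, 18, 21, 25], requiring 5 comparisons. The merge step runs in O(n) time where n is the total number of elements.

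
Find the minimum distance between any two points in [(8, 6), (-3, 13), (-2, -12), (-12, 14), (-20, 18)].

Computing all pairwise distances among 5 points:

d((8, 6), (-3, 13)) = 13.0384
d((8, 6), (-2, -12)) = 20.5913
d((8, 6), (-12, 14)) = 21.5407
d((8, 6), (-20, 18)) = 30.4631
d((-3, 13), (-2, -12)) = 25.02
d((-3, 13), (-12, 14)) = 9.0554
d((-3, 13), (-20, 18)) = 17.72
d((-2, -12), (-12, 14)) = 27.8568
d((-2, -12), (-20, 18)) = 34.9857
d((-12, 14), (-20, 18)) = 8.9443 <-- minimum

Closest pair: (-12, 14) and (-20, 18) with distance 8.9443

The closest pair is (-12, 14) and (-20, 18) with Euclidean distance 8.9443. For 5 points, brute-force pairwise comparison is shown above. For large n, the divide-and-conquer algorithm (sort by x, recurse on halves, check the dividing strip) achieves O(n log n).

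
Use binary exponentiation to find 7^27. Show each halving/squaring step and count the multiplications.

Computing 7^27 by squaring (build up from 7^1; each line after the first costs one multiplication):

7^1 = 7
7^2 = (7^1)^2 = 7^2 = 49
7^3 = 7 * 7^2 = 7 * 49 = 343
7^6 = (7^3)^2 = 343^2 = 117649
7^12 = (7^6)^2 = 117649^2 = 13841287201
7^13 = 7 * 7^12 = 7 * 13841287201 = 96889010407
7^26 = (7^13)^2 = 96889010407^2 = 9387480337647754305649
7^27 = 7 * 7^26 = 7 * 9387480337647754305649 = 65712362363534280139543

Result: 65712362363534280139543
Multiplications needed: 7 (7 lines after 7^1)

7^27 = 65712362363534280139543. Using exponentiation by squaring, this requires 7 multiplications. The key idea: if the exponent is even, square the half-power; if odd, multiply by the base once.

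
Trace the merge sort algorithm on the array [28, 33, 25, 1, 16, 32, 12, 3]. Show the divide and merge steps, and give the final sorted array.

Merge sort trace:

Split: [28, 33, 25, 1, 16, 32, 12, 3] -> [28, 33, 25, 1] and [16, 32, 12, 3]
  Split: [28, 33, 25, 1] -> [28, 33] and [25, 1]
    Split: [28, 33] -> [28] and [33]
    Merge: [28] + [33] -> [28, 33]
    Split: [25, 1] -> [25] and [1]
    Merge: [25] + [1] -> [1, 25]
  Merge: [28, 33] + [1, 25] -> [1, 25, 28, 33]
  Split: [16, 32, 12, 3] -> [16, 32] and [12, 3]
    Split: [16, 32] -> [16] and [32]
    Merge: [16] + [32] -> [16, 32]
    Split: [12, 3] -> [12] and [3]
    Merge: [12] + [3] -> [3, 12]
  Merge: [16, 32] + [3, 12] -> [3, 12, 16, 32]
Merge: [1, 25, 28, 33] + [3, 12, 16, 32] -> [1, 3, 12, 16, 25, 28, 32, 33]

Final sorted array: [1, 3, 12, 16, 25, 28, 32, 33]

The merge sort proceeds by recursively splitting the array and merging sorted halves.
After all merges, the sorted array is [1, 3, 12, 16, 25, 28, 32, 33].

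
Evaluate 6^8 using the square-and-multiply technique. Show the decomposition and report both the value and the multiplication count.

Computing 6^8 by squaring (build up from 6^1; each line after the first costs one multiplication):

6^1 = 6
6^2 = (6^1)^2 = 6^2 = 36
6^4 = (6^2)^2 = 36^2 = 1296
6^8 = (6^4)^2 = 1296^2 = 1679616

Result: 1679616
Multiplications needed: 3 (3 lines after 6^1)

6^8 = 1679616. Using exponentiation by squaring, this requires 3 multiplications. The key idea: if the exponent is even, square the half-power; if odd, multiply by the base once.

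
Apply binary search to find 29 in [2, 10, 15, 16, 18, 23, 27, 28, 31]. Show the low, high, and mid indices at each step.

Binary search for 29 in [2, 10, 15, 16, 18, 23, 27, 28, 31]:

lo=0, hi=8, mid=4, arr[mid]=18 -> 18 < 29, search right half
lo=5, hi=8, mid=6, arr[mid]=27 -> 27 < 29, search right half
lo=7, hi=8, mid=7, arr[mid]=28 -> 28 < 29, search right half
lo=8, hi=8, mid=8, arr[mid]=31 -> 31 > 29, search left half
lo=8 > hi=7, target 29 not found

Binary search determines that 29 is not in the array after 4 comparisons. The search space was exhausted without finding the target.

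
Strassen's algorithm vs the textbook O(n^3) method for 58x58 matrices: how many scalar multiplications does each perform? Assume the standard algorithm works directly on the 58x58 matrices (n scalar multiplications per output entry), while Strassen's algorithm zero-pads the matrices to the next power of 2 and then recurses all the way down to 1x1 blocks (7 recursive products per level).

Matrix multiplication for 58x58 matrices:

Strassen's algorithm requires power-of-2 dimensions. Pad 58x58 to 64x64 (next power of 2).

Standard algorithm: 58^3 = 195112 multiplications
Strassen's algorithm: 7^(log2(64)) = 7^6 = 117649 multiplications
Savings: 195112 - 117649 = 77463 multiplications

Standard: 195112 multiplications (58^3). Strassen: 117649 multiplications (7^6, after padding to 64x64). Strassen reduces 8 recursive multiplications to 7 at each level.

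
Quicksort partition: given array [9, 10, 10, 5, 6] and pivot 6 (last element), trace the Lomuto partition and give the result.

Lomuto partition with pivot = 6:

Initial array: [9, 10, 10, 5, 6]

arr[0]=9 > 6: no swap
arr[1]=10 > 6: no swap
arr[2]=10 > 6: no swap
arr[3]=5 <= 6: swap with position 0, array becomes [5, 10, 10, 9, 6]

Place pivot at position 1: [5, 6, 10, 9, 10]
Pivot position: 1

After partitioning with pivot 6, the array becomes [5, 6, 10, 9, 10]. The pivot is placed at index 1. All elements to the left of the pivot are <= 6, and all elements to the right are > 6.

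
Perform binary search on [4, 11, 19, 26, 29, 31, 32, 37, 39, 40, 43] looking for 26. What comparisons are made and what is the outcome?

Binary search for 26 in [4, 11, 19, 26, 29, 31, 32, 37, 39, 40, 43]:

lo=0, hi=10, mid=5, arr[mid]=31 -> 31 > 26, search left half
lo=0, hi=4, mid=2, arr[mid]=19 -> 19 < 26, search right half
lo=3, hi=4, mid=3, arr[mid]=26 -> Found target at index 3!

Binary search finds 26 at index 3 after 3 comparisons. The search repeatedly halves the search space by comparing with the middle element.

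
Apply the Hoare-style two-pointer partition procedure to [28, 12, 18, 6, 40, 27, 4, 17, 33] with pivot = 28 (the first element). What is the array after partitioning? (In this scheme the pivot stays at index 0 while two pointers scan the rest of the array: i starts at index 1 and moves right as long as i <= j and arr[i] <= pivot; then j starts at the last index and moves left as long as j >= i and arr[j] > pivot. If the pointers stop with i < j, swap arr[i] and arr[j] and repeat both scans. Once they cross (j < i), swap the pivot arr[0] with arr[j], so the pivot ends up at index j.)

Hoare-style two-pointer partition with pivot = 28:

Initial array: [28, 12, 18, 6, 40, 27, 4, 17, 33]

Pointers start at i = 1, j = 8.
i stops at index 4 (arr[4]=40 > 28), j stops at index 7 (arr[7]=17 <= 28): swap arr[4] and arr[7], array becomes [28, 12, 18, 6, 17, 27, 4, 40, 33]
i ends at 7, j ends at 6: the pointers have crossed (j < i), so scanning stops.

Swap pivot arr[0] with arr[6] to place pivot at position 6: [4, 12, 18, 6, 17, 27, 28, 40, 33]
Pivot position: 6

After partitioning with pivot 28, the array becomes [4, 12, 18, 6, 17, 27, 28, 40, 33]. The pivot is placed at index 6. All elements to the left of the pivot are <= 28, and all elements to the right are > 28.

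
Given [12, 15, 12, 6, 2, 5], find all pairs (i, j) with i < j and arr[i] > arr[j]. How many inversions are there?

Finding inversions in [12, 15, 12, 6, 2, 5]:

(0, 3): arr[0]=12 > arr[3]=6
(0, 4): arr[0]=12 > arr[4]=2
(0, 5): arr[0]=12 > arr[5]=5
(1, 2): arr[1]=15 > arr[2]=12
(1, 3): arr[1]=15 > arr[3]=6
(1, 4): arr[1]=15 > arr[4]=2
(1, 5): arr[1]=15 > arr[5]=5
(2, 3): arr[2]=12 > arr[3]=6
(2, 4): arr[2]=12 > arr[4]=2
(2, 5): arr[2]=12 > arr[5]=5
(3, 4): arr[3]=6 > arr[4]=2
(3, 5): arr[3]=6 > arr[5]=5

Total inversions: 12

The array has 12 inversion(s): (0,3), (0,4), (0,5), (1,2), (1,3), (1,4), (1,5), (2,3), (2,4), (2,5), (3,4), (3,5). Each pair (i,j) satisfies i < j and arr[i] > arr[j].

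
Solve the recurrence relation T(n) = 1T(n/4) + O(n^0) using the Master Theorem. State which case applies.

Master Theorem for T(n) = 1T(n/4) + O(n^0):

a = 1, b = 4, c = 0
log_b(a) = log_4(1) = 0.0000

Case 2: c = 0 = log_4(1) = 0.0000
T(n) = O(n^0 log n) = O(log n)

For T(n) = 1T(n/4) + O(n^0): log_4(1) = 0.0000. This is Case 2 of the Master Theorem (c = log_b(a), equal work at all levels), giving O(log n).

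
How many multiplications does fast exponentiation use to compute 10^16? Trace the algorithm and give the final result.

Computing 10^16 by squaring (build up from 10^1; each line after the first costs one multiplication):

10^1 = 10
10^2 = (10^1)^2 = 10^2 = 100
10^4 = (10^2)^2 = 100^2 = 10000
10^8 = (10^4)^2 = 10000^2 = 100000000
10^16 = (10^8)^2 = 100000000^2 = 10000000000000000

Result: 10000000000000000
Multiplications needed: 4 (4 lines after 10^1)

10^16 = 10000000000000000. Using exponentiation by squaring, this requires 4 multiplications. The key idea: if the exponent is even, square the half-power; if odd, multiply by the base once.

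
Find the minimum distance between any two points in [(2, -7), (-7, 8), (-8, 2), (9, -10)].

Computing all pairwise distances among 4 points:

d((2, -7), (-7, 8)) = 17.4929
d((2, -7), (-8, 2)) = 13.4536
d((2, -7), (9, -10)) = 7.6158
d((-7, 8), (-8, 2)) = 6.0828 <-- minimum
d((-7, 8), (9, -10)) = 24.0832
d((-8, 2), (9, -10)) = 20.8087

Closest pair: (-7, 8) and (-8, 2) with distance 6.0828

The closest pair is (-7, 8) and (-8, 2) with Euclidean distance 6.0828. For 4 points, brute-force pairwise comparison is shown above. For large n, the divide-and-conquer algorithm (sort by x, recurse on halves, check the dividing strip) achieves O(n log n).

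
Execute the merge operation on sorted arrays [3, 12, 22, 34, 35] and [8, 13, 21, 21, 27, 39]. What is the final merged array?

Merging process:

Compare 3 vs 8: take 3 from left. Merged: [3]
Compare 12 vs 8: take 8 from right. Merged: [3, 8]
Compare 12 vs 13: take 12 from left. Merged: [3, 8, 12]
Compare 22 vs 13: take 13 from right. Merged: [3, 8, 12, 13]
Compare 22 vs 21: take 21 from right. Merged: [3, 8, 12, 13, 21]
Compare 22 vs 21: take 21 from right. Merged: [3, 8, 12, 13, 21, 21]
Compare 22 vs 27: take 22 from left. Merged: [3, 8, 12, 13, 21, 21, 22]
Compare 34 vs 27: take 27 from right. Merged: [3, 8, 12, 13, 21, 21, 22, 27]
Compare 34 vs 39: take 34 from left. Merged: [3, 8, 12, 13, 21, 21, 22, 27, 34]
Compare 35 vs 39: take 35 from left. Merged: [3, 8, 12, 13, 21, 21, 22, 27, 34, 35]
Append remaining from right: [39]. Merged: [3, 8, 12, 13, 21, 21, 22, 27, 34, 35, 39]

Final merged array: [3, 8, 12, 13, 21, 21, 22, 27, 34, 35, 39]
Total comparisons: 10

The merged array is [3, 8, 12, 13, 21, 21, 22, 27, 34, 35, 39], requiring 10 comparisons. The merge step runs in O(n) time where n is the total number of elements.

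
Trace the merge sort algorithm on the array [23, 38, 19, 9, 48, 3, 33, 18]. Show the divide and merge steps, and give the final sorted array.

Merge sort trace:

Split: [23, 38, 19, 9, 48, 3, 33, 18] -> [23, 38, 19, 9] and [48, 3, 33, 18]
  Split: [23, 38, 19, 9] -> [23, 38] and [19, 9]
    Split: [23, 38] -> [23] and [38]
    Merge: [23] + [38] -> [23, 38]
    Split: [19, 9] -> [19] and [9]
    Merge: [19] + [9] -> [9, 19]
  Merge: [23, 38] + [9, 19] -> [9, 19, 23, 38]
  Split: [48, 3, 33, 18] -> [48, 3] and [33, 18]
    Split: [48, 3] -> [48] and [3]
    Merge: [48] + [3] -> [3, 48]
    Split: [33, 18] -> [33] and [18]
    Merge: [33] + [18] -> [18, 33]
  Merge: [3, 48] + [18, 33] -> [3, 18, 33, 48]
Merge: [9, 19, 23, 38] + [3, 18, 33, 48] -> [3, 9, 18, 19, 23, 33, 38, 48]

Final sorted array: [3, 9, 18, 19, 23, 33, 38, 48]

The merge sort proceeds by recursively splitting the array and merging sorted halves.
After all merges, the sorted array is [3, 9, 18, 19, 23, 33, 38, 48].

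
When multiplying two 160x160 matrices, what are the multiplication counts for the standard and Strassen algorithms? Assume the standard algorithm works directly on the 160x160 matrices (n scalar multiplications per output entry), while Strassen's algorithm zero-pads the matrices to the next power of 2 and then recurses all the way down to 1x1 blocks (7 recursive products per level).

Matrix multiplication for 160x160 matrices:

Strassen's algorithm requires power-of-2 dimensions. Pad 160x160 to 256x256 (next power of 2).

Standard algorithm: 160^3 = 4096000 multiplications
Strassen's algorithm: 7^(log2(256)) = 7^8 = 5764801 multiplications
Difference: 4096000 - 5764801 = -1668801 (Strassen uses MORE here due to padding overhead — for small or just-over-power-of-2 n, padding can outweigh the per-level savings)

Standard: 4096000 multiplications (160^3). Strassen: 5764801 multiplications (7^8, after padding to 256x256). Strassen reduces 8 recursive multiplications to 7 at each level.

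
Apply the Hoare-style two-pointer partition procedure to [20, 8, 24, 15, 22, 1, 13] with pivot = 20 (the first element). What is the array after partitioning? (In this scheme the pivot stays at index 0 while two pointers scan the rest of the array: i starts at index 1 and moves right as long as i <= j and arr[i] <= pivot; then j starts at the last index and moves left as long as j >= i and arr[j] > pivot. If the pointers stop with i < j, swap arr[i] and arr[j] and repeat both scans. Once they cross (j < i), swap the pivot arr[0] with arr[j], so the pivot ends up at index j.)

Hoare-style two-pointer partition with pivot = 20:

Initial array: [20, 8, 24, 15, 22, 1, 13]

Pointers start at i = 1, j = 6.
i stops at index 2 (arr[2]=24 > 20), j stops at index 6 (arr[6]=13 <= 20): swap arr[2] and arr[6], array becomes [20, 8, 13, 15, 22, 1, 24]
i stops at index 4 (arr[4]=22 > 20), j stops at index 5 (arr[5]=1 <= 20): swap arr[4] and arr[5], array becomes [20, 8, 13, 15, 1, 22, 24]
i ends at 5, j ends at 4: the pointers have crossed (j < i), so scanning stops.

Swap pivot arr[0] with arr[4] to place pivot at position 4: [1, 8, 13, 15, 20, 22, 24]
Pivot position: 4

After partitioning with pivot 20, the array becomes [1, 8, 13, 15, 20, 22, 24]. The pivot is placed at index 4. All elements to the left of the pivot are <= 20, and all elements to the right are > 20.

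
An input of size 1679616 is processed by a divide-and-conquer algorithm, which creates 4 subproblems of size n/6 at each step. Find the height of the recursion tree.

For divide and conquer with division factor 6:

Problem sizes at each level:
Level 0: 1679616
Level 1: 279936
Level 2: 46656
Level 3: 7776
Level 4: 1296
Level 5: 216
Level 6: 36
Level 7: 6
Level 8: 1

The root is level 0 and the size-1 base case is level 8 (the tree spans levels 0 through 8, i.e. 9 levels counting the root), so the depth is the number of divisions: log_6(1679616) = 8

The recursion tree depth is log_6(1679616) = 8. At each level, the problem size is divided by 6, so it takes 8 divisions to reduce to a base case of size 1. The algorithm makes 4 recursive calls at each level.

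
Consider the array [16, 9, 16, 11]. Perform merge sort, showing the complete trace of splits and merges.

Merge sort trace:

Split: [16, 9, 16, 11] -> [16, 9] and [16, 11]
  Split: [16, 9] -> [16] and [9]
  Merge: [16] + [9] -> [9, 16]
  Split: [16, 11] -> [16] and [11]
  Merge: [16] + [11] -> [11, 16]
Merge: [9, 16] + [11, 16] -> [9, 11, 16, 16]

Final sorted array: [9, 11, 16, 16]

The merge sort proceeds by recursively splitting the array and merging sorted halves.
After all merges, the sorted array is [9, 11, 16, 16].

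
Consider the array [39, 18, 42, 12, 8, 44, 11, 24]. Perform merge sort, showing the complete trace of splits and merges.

Merge sort trace:

Split: [39, 18, 42, 12, 8, 44, 11, 24] -> [39, 18, 42, 12] and [8, 44, 11, 24]
  Split: [39, 18, 42, 12] -> [39, 18] and [42, 12]
    Split: [39, 18] -> [39] and [18]
    Merge: [39] + [18] -> [18, 39]
    Split: [42, 12] -> [42] and [12]
    Merge: [42] + [12] -> [12, 42]
  Merge: [18, 39] + [12, 42] -> [12, 18, 39, 42]
  Split: [8, 44, 11, 24] -> [8, 44] and [11, 24]
    Split: [8, 44] -> [8] and [44]
    Merge: [8] + [44] -> [8, 44]
    Split: [11, 24] -> [11] and [24]
    Merge: [11] + [24] -> [11, 24]
  Merge: [8, 44] + [11, 24] -> [8, 11, 24, 44]
Merge: [12, 18, 39, 42] + [8, 11, 24, 44] -> [8, 11, 12, 18, 24, 39, 42, 44]

Final sorted array: [8, 11, 12, 18, 24, 39, 42, 44]

The merge sort proceeds by recursively splitting the array and merging sorted halves.
After all merges, the sorted array is [8, 11, 12, 18, 24, 39, 42, 44].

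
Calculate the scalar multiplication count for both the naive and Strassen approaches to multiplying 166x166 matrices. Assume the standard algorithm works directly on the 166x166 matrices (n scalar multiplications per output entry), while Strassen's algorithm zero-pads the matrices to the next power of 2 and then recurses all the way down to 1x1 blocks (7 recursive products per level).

Matrix multiplication for 166x166 matrices:

Strassen's algorithm requires power-of-2 dimensions. Pad 166x166 to 256x256 (next power of 2).

Standard algorithm: 166^3 = 4574296 multiplications
Strassen's algorithm: 7^(log2(256)) = 7^8 = 5764801 multiplications
Difference: 4574296 - 5764801 = -1190505 (Strassen uses MORE here due to padding overhead — for small or just-over-power-of-2 n, padding can outweigh the per-level savings)

Standard: 4574296 multiplications (166^3). Strassen: 5764801 multiplications (7^8, after padding to 256x256). Strassen reduces 8 recursive multiplications to 7 at each level.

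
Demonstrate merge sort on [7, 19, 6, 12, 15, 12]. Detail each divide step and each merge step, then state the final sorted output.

Merge sort trace:

Split: [7, 19, 6, 12, 15, 12] -> [7, 19, 6] and [12, 15, 12]
  Split: [7, 19, 6] -> [7] and [19, 6]
    Split: [19, 6] -> [19] and [6]
    Merge: [19] + [6] -> [6, 19]
  Merge: [7] + [6, 19] -> [6, 7, 19]
  Split: [12, 15, 12] -> [12] and [15, 12]
    Split: [15, 12] -> [15] and [12]
    Merge: [15] + [12] -> [12, 15]
  Merge: [12] + [12, 15] -> [12, 12, 15]
Merge: [6, 7, 19] + [12, 12, 15] -> [6, 7, 12, 12, 15, 19]

Final sorted array: [6, 7, 12, 12, 15, 19]

The merge sort proceeds by recursively splitting the array and merging sorted halves.
After all merges, the sorted array is [6, 7, 12, 12, 15, 19].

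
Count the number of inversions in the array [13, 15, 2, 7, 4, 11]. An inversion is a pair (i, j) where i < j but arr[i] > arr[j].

Finding inversions in [13, 15, 2, 7, 4, 11]:

(0, 2): arr[0]=13 > arr[2]=2
(0, 3): arr[0]=13 > arr[3]=7
(0, 4): arr[0]=13 > arr[4]=4
(0, 5): arr[0]=13 > arr[5]=11
(1, 2): arr[1]=15 > arr[2]=2
(1, 3): arr[1]=15 > arr[3]=7
(1, 4): arr[1]=15 > arr[4]=4
(1, 5): arr[1]=15 > arr[5]=11
(3, 4): arr[3]=7 > arr[4]=4

Total inversions: 9

The array has 9 inversion(s): (0,2), (0,3), (0,4), (0,5), (1,2), (1,3), (1,4), (1,5), (3,4). Each pair (i,j) satisfies i < j and arr[i] > arr[j].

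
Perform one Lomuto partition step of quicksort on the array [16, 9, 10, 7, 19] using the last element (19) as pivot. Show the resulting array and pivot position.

Lomuto partition with pivot = 19:

Initial array: [16, 9, 10, 7, 19]

arr[0]=16 <= 19: swap with position 0, array becomes [16, 9, 10, 7, 19]
arr[1]=9 <= 19: swap with position 1, array becomes [16, 9, 10, 7, 19]
arr[2]=10 <= 19: swap with position 2, array becomes [16, 9, 10, 7, 19]
arr[3]=7 <= 19: swap with position 3, array becomes [16, 9, 10, 7, 19]

Place pivot at position 4: [16, 9, 10, 7, 19]
Pivot position: 4

After partitioning with pivot 19, the array becomes [16, 9, 10, 7, 19]. The pivot is placed at index 4. All elements to the left of the pivot are <= 19, and all elements to the right are > 19.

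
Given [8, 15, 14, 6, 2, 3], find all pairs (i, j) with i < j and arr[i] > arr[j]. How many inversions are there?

Finding inversions in [8, 15, 14, 6, 2, 3]:

(0, 3): arr[0]=8 > arr[3]=6
(0, 4): arr[0]=8 > arr[4]=2
(0, 5): arr[0]=8 > arr[5]=3
(1, 2): arr[1]=15 > arr[2]=14
(1, 3): arr[1]=15 > arr[3]=6
(1, 4): arr[1]=15 > arr[4]=2
(1, 5): arr[1]=15 > arr[5]=3
(2, 3): arr[2]=14 > arr[3]=6
(2, 4): arr[2]=14 > arr[4]=2
(2, 5): arr[2]=14 > arr[5]=3
(3, 4): arr[3]=6 > arr[4]=2
(3, 5): arr[3]=6 > arr[5]=3

Total inversions: 12

The array has 12 inversion(s): (0,3), (0,4), (0,5), (1,2), (1,3), (1,4), (1,5), (2,3), (2,4), (2,5), (3,4), (3,5). Each pair (i,j) satisfies i < j and arr[i] > arr[j].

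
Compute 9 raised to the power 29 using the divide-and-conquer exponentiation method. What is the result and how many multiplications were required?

Computing 9^29 by squaring (build up from 9^1; each line after the first costs one multiplication):

9^1 = 9
9^2 = (9^1)^2 = 9^2 = 81
9^3 = 9 * 9^2 = 9 * 81 = 729
9^6 = (9^3)^2 = 729^2 = 531441
9^7 = 9 * 9^6 = 9 * 531441 = 4782969
9^14 = (9^7)^2 = 4782969^2 = 22876792454961
9^28 = (9^14)^2 = 22876792454961^2 = 523347633027360537213511521
9^29 = 9 * 9^28 = 9 * 523347633027360537213511521 = 4710128697246244834921603689

Result: 4710128697246244834921603689
Multiplications needed: 7 (7 lines after 9^1)

9^29 = 4710128697246244834921603689. Using exponentiation by squaring, this requires 7 multiplications. The key idea: if the exponent is even, square the half-power; if odd, multiply by the base once.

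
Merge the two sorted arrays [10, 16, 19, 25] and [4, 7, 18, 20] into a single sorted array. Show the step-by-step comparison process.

Merging process:

Compare 10 vs 4: take 4 from right. Merged: [4]
Compare 10 vs 7: take 7 from right. Merged: [4, 7]
Compare 10 vs 18: take 10 from left. Merged: [4, 7, 10]
Compare 16 vs 18: take 16 from left. Merged: [4, 7, 10, 16]
Compare 19 vs 18: take 18 from right. Merged: [4, 7, 10, 16, 18]
Compare 19 vs 20: take 19 from left. Merged: [4, 7, 10, 16, 18, 19]
Compare 25 vs 20: take 20 from right. Merged: [4, 7, 10, 16, 18, 19, 20]
Append remaining from left: [25]. Merged: [4, 7, 10, 16, 18, 19, 20, 25]

Final merged array: [4, 7, 10, 16, 18, 19, 20, 25]
Total comparisons: 7

The merged array is [4, 7, 10, 16, 18, 19, 20, 25], requiring 7 comparisons. The merge step runs in O(n) time where n is the total number of elements.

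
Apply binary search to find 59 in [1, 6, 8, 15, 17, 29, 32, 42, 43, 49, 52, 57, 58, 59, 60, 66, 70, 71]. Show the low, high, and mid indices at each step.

Binary search for 59 in [1, 6, 8, 15, 17, 29, 32, 42, 43, 49, 52, 57, 58, 59, 60, 66, 70, 71]:

lo=0, hi=17, mid=8, arr[mid]=43 -> 43 < 59, search right half
lo=9, hi=17, mid=13, arr[mid]=59 -> Found target at index 13!

Binary search finds 59 at index 13 after 2 comparisons. The search repeatedly halves the search space by comparing with the middle element.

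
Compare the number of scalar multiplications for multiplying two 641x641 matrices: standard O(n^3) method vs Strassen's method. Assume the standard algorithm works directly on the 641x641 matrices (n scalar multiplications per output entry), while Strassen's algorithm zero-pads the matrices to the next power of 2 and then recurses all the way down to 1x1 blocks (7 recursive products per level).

Matrix multiplication for 641x641 matrices:

Strassen's algorithm requires power-of-2 dimensions. Pad 641x641 to 1024x1024 (next power of 2).

Standard algorithm: 641^3 = 263374721 multiplications
Strassen's algorithm: 7^(log2(1024)) = 7^10 = 282475249 multiplications
Difference: 263374721 - 282475249 = -19100528 (Strassen uses MORE here due to padding overhead — for small or just-over-power-of-2 n, padding can outweigh the per-level savings)

Standard: 263374721 multiplications (641^3). Strassen: 282475249 multiplications (7^10, after padding to 1024x1024). Strassen reduces 8 recursive multiplications to 7 at each level.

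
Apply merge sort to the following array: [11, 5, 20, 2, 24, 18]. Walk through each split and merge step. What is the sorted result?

Merge sort trace:

Split: [11, 5, 20, 2, 24, 18] -> [11, 5, 20] and [2, 24, 18]
  Split: [11, 5, 20] -> [11] and [5, 20]
    Split: [5, 20] -> [5] and [20]
    Merge: [5] + [20] -> [5, 20]
  Merge: [11] + [5, 20] -> [5, 11, 20]
  Split: [2, 24, 18] -> [2] and [24, 18]
    Split: [24, 18] -> [24] and [18]
    Merge: [24] + [18] -> [18, 24]
  Merge: [2] + [18, 24] -> [2, 18, 24]
Merge: [5, 11, 20] + [2, 18, 24] -> [2, 5, 11, 18, 20, 24]

Final sorted array: [2, 5, 11, 18, 20, 24]

The merge sort proceeds by recursively splitting the array and merging sorted halves.
After all merges, the sorted array is [2, 5, 11, 18, 20, 24].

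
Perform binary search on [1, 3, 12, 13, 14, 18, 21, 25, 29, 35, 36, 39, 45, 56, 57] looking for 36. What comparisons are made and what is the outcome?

Binary search for 36 in [1, 3, 12, 13, 14, 18, 21, 25, 29, 35, 36, 39, 45, 56, 57]:

lo=0, hi=14, mid=7, arr[mid]=25 -> 25 < 36, search right half
lo=8, hi=14, mid=11, arr[mid]=39 -> 39 > 36, search left half
lo=8, hi=10, mid=9, arr[mid]=35 -> 35 < 36, search right half
lo=10, hi=10, mid=10, arr[mid]=36 -> Found target at index 10!

Binary search finds 36 at index 10 after 4 comparisons. The search repeatedly halves the search space by comparing with the middle element.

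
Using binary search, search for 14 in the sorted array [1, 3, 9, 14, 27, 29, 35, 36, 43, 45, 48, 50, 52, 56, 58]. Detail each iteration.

Binary search for 14 in [1, 3, 9, 14, 27, 29, 35, 36, 43, 45, 48, 50, 52, 56, 58]:

lo=0, hi=14, mid=7, arr[mid]=36 -> 36 > 14, search left half
lo=0, hi=6, mid=3, arr[mid]=14 -> Found target at index 3!

Binary search finds 14 at index 3 after 2 comparisons. The search repeatedly halves the search space by comparing with the middle element.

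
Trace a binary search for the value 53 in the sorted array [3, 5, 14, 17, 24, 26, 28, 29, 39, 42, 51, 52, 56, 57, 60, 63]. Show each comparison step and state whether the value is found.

Binary search for 53 in [3, 5, 14, 17, 24, 26, 28, 29, 39, 42, 51, 52, 56, 57, 60, 63]:

lo=0, hi=15, mid=7, arr[mid]=29 -> 29 < 53, search right half
lo=8, hi=15, mid=11, arr[mid]=52 -> 52 < 53, search right half
lo=12, hi=15, mid=13, arr[mid]=57 -> 57 > 53, search left half
lo=12, hi=12, mid=12, arr[mid]=56 -> 56 > 53, search left half
lo=12 > hi=11, target 53 not found

Binary search determines that 53 is not in the array after 4 comparisons. The search space was exhausted without finding the target.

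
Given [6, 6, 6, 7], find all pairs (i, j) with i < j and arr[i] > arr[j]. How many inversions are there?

Finding inversions in [6, 6, 6, 7]:


Total inversions: 0

The array has 0 inversions. It is already sorted.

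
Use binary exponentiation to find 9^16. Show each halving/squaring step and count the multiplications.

Computing 9^16 by squaring (build up from 9^1; each line after the first costs one multiplication):

9^1 = 9
9^2 = (9^1)^2 = 9^2 = 81
9^4 = (9^2)^2 = 81^2 = 6561
9^8 = (9^4)^2 = 6561^2 = 43046721
9^16 = (9^8)^2 = 43046721^2 = 1853020188851841

Result: 1853020188851841
Multiplications needed: 4 (4 lines after 9^1)

9^16 = 1853020188851841. Using exponentiation by squaring, this requires 4 multiplications. The key idea: if the exponent is even, square the half-power; if odd, multiply by the base once.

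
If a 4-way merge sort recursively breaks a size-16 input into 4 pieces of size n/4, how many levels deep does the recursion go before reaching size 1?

For divide and conquer with division factor 4:

Problem sizes at each level:
Level 0: 16
Level 1: 4
Level 2: 1

The root is level 0 and the size-1 base case is level 2 (the tree spans levels 0 through 2, i.e. 3 levels counting the root), so the depth is the number of divisions: log_4(16) = 2

The recursion tree depth is log_4(16) = 2. At each level, the problem size is divided by 4, so it takes 2 divisions to reduce to a base case of size 1. The algorithm makes 4 recursive calls at each level.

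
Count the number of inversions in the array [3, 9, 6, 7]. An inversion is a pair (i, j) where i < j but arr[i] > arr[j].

Finding inversions in [3, 9, 6, 7]:

(1, 2): arr[1]=9 > arr[2]=6
(1, 3): arr[1]=9 > arr[3]=7

Total inversions: 2

The array has 2 inversion(s): (1,2), (1,3). Each pair (i,j) satisfies i < j and arr[i] > arr[j].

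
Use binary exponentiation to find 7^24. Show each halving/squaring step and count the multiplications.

Computing 7^24 by squaring (build up from 7^1; each line after the first costs one multiplication):

7^1 = 7
7^2 = (7^1)^2 = 7^2 = 49
7^3 = 7 * 7^2 = 7 * 49 = 343
7^6 = (7^3)^2 = 343^2 = 117649
7^12 = (7^6)^2 = 117649^2 = 13841287201
7^24 = (7^12)^2 = 13841287201^2 = 191581231380566414401

Result: 191581231380566414401
Multiplications needed: 5 (5 lines after 7^1)

7^24 = 191581231380566414401. Using exponentiation by squaring, this requires 5 multiplications. The key idea: if the exponent is even, square the half-power; if odd, multiply by the base once.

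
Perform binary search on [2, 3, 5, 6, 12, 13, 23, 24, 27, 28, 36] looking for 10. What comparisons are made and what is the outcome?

Binary search for 10 in [2, 3, 5, 6, 12, 13, 23, 24, 27, 28, 36]:

lo=0, hi=10, mid=5, arr[mid]=13 -> 13 > 10, search left half
lo=0, hi=4, mid=2, arr[mid]=5 -> 5 < 10, search right half
lo=3, hi=4, mid=3, arr[mid]=6 -> 6 < 10, search right half
lo=4, hi=4, mid=4, arr[mid]=12 -> 12 > 10, search left half
lo=4 > hi=3, target 10 not found

Binary search determines that 10 is not in the array after 4 comparisons. The search space was exhausted without finding the target.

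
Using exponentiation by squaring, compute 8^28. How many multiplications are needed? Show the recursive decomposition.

Computing 8^28 by squaring (build up from 8^1; each line after the first costs one multiplication):

8^1 = 8
8^2 = (8^1)^2 = 8^2 = 64
8^3 = 8 * 8^2 = 8 * 64 = 512
8^6 = (8^3)^2 = 512^2 = 262144
8^7 = 8 * 8^6 = 8 * 262144 = 2097152
8^14 = (8^7)^2 = 2097152^2 = 4398046511104
8^28 = (8^14)^2 = 4398046511104^2 = 19342813113834066795298816

Result: 19342813113834066795298816
Multiplications needed: 6 (6 lines after 8^1)

8^28 = 19342813113834066795298816. Using exponentiation by squaring, this requires 6 multiplications. The key idea: if the exponent is even, square the half-power; if odd, multiply by the base once.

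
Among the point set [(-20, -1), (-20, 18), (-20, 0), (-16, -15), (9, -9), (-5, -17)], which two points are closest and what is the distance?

Computing all pairwise distances among 6 points:

d((-20, -1), (-20, 18)) = 19.0
d((-20, -1), (-20, 0)) = 1.0 <-- minimum
d((-20, -1), (-16, -15)) = 14.5602
d((-20, -1), (9, -9)) = 30.0832
d((-20, -1), (-5, -17)) = 21.9317
d((-20, 18), (-20, 0)) = 18.0
d((-20, 18), (-16, -15)) = 33.2415
d((-20, 18), (9, -9)) = 39.6232
d((-20, 18), (-5, -17)) = 38.0789
d((-20, 0), (-16, -15)) = 15.5242
d((-20, 0), (9, -9)) = 30.3645
d((-20, 0), (-5, -17)) = 22.6716
d((-16, -15), (9, -9)) = 25.7099
d((-16, -15), (-5, -17)) = 11.1803
d((9, -9), (-5, -17)) = 16.1245

Closest pair: (-20, -1) and (-20, 0) with distance 1.0

The closest pair is (-20, -1) and (-20, 0) with Euclidean distance 1.0. For 6 points, brute-force pairwise comparison is shown above. For large n, the divide-and-conquer algorithm (sort by x, recurse on halves, check the dividing strip) achieves O(n log n).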